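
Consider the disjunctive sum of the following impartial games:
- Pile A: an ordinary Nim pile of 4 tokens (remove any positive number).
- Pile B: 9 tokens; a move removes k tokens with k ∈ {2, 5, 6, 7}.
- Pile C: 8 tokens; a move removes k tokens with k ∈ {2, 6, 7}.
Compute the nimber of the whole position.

4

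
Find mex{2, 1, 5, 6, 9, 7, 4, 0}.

3

The values 0, 1, 2 are all present; 3 is the first non-negative integer missing from the set.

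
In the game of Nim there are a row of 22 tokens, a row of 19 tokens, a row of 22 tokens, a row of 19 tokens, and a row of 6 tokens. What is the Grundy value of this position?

6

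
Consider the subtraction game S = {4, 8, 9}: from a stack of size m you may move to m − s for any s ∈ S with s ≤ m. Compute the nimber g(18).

1

Compute g(0), g(1), … for moves {4, 8, 9}:
k:     0  1  2  3  4  5  6  7  8  9 10 11 12 13 14 15 16 17 18
g(k):  0  0  0  0  1  1  1  1  2  2  2  2  3  0  0  0  0  1  1
So g(18) = 1.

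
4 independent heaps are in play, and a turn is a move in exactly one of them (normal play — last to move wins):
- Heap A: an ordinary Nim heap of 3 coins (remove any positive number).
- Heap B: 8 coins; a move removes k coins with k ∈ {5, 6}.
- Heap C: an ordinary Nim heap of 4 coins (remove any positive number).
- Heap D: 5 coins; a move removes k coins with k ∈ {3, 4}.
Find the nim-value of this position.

Heap A is a plain Nim heap of size 3, so its Grundy value is 3.
Grundy values for heap B (subtraction set {5, 6}):
k:     0  1  2  3  4  5  6  7  8
g(k):  0  0  0  0  0  1  1  1  1
So g(8) = 1.
Heap C is a plain Nim heap of size 4, so its Grundy value is 4.
Build the Grundy sequence for heap D with g(k) = mex{g(k−s) : s ∈ {3, 4}, s ≤ k}:
k:     0  1  2  3  4  5
g(k):  0  0  0  1  1  1
So g(5) = 1.
The value of a disjunctive sum is the nim-sum of the parts.
Combined value = 3 XOR 1 XOR 4 XOR 1 = 7.

7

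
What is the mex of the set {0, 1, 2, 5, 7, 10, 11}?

3

The values 0, 1, 2 are all present; 3 is the first non-negative integer missing from the set.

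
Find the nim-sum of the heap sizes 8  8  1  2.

3

Write each in binary and XOR column by column:
  1000  (8)
  1000  (8)
  0001  (1)
  0010  (2)
  ----
  0011  (3)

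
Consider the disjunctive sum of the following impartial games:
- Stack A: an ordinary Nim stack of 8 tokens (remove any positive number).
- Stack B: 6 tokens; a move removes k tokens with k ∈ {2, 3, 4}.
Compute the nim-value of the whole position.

Stack A is a plain Nim stack of size 8, so its Grundy value is 8.
Build the Grundy sequence for stack B with g(k) = mex{g(k−s) : s ∈ {2, 3, 4}, s ≤ k}:
k:     0  1  2  3  4  5  6
g(k):  0  0  1  1  2  2  0
So g(6) = 0.
The value of a disjunctive sum is the nim-sum of the parts.
Combined value = 8 XOR 0 = 8.

8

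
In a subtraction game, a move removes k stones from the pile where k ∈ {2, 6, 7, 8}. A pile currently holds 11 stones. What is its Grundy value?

Build the Grundy sequence with g(k) = mex{g(k−s) : s ∈ {2, 6, 7, 8}, s ≤ k}:
g(0) = mex{} = 0
g(1) = mex{} = 0
g(2) = mex{0} = 1
g(3) = mex{0} = 1
g(4) = mex{1} = 0
g(5) = mex{1} = 0
g(6) = mex{0} = 1
g(7) = mex{0} = 1
g(8) = mex{0,1} = 2
g(9) = mex{0,1} = 2
g(10) = mex{0,1,2} = 3
g(11) = mex{0,1,2} = 3
So g(11) = 3.

3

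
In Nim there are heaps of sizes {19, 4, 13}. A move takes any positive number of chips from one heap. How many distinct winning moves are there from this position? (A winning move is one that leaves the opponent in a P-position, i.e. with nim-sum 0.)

1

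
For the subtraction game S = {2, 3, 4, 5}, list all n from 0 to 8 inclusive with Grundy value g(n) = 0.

0, 1, 7, 8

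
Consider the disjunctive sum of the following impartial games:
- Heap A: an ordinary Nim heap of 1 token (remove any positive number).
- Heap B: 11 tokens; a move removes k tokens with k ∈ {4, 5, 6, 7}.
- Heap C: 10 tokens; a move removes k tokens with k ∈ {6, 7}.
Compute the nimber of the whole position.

Heap A is a plain Nim heap of size 1, so its Grundy value is 1.
Grundy values for heap B (subtraction set {4, 5, 6, 7}):
g(0) = mex{} = 0
g(1) = mex{} = 0
g(2) = mex{} = 0
g(3) = mex{} = 0
g(4) = mex{0} = 1
g(5) = mex{0} = 1
g(6) = mex{0} = 1
g(7) = mex{0} = 1
g(8) = mex{0,1} = 2
g(9) = mex{0,1} = 2
g(10) = mex{0,1} = 2
g(11) = mex{1} = 0
So g(11) = 0.
For heap C, compute g(0), g(1), … with moves {6, 7}:
g(0) = mex{} = 0
g(1) = mex{} = 0
g(2) = mex{} = 0
g(3) = mex{} = 0
g(4) = mex{} = 0
g(5) = mex{} = 0
g(6) = mex{0} = 1
g(7) = mex{0} = 1
g(8) = mex{0} = 1
g(9) = mex{0} = 1
g(10) = mex{0} = 1
So g(10) = 1.
By the Sprague-Grundy theorem, the Grundy value of a sum of independent games is the XOR of the component values.
Combined value = 1 ⊕ 0 ⊕ 1 = 0.

0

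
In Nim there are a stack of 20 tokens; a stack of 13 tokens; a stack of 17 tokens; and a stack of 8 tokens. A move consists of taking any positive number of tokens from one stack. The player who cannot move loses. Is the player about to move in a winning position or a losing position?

Nim-sum: 20 ^ 13 ^ 17 ^ 8 = 0.
The nim-sum is 0, so this is a P-position: the player to move is in a losing position under optimal play.

Losing position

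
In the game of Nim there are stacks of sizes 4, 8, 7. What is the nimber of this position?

In binary:
  0100  (4)
  1000  (8)
  0111  (7)
  ----
  1011  (11)

11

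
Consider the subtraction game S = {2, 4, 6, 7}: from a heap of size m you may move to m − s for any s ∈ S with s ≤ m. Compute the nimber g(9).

Grundy values for subtraction set {2, 4, 6, 7}:
k:     0  1  2  3  4  5  6  7  8  9
g(k):  0  0  1  1  2  2  3  3  4  0
So g(9) = 0.

0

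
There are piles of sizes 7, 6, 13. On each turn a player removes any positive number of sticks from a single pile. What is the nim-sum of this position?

12

Nim-sum: 7 ^ 6 ^ 13 = 12.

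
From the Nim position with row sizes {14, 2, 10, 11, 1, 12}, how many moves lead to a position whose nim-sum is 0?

Nim-sum: 14 ⊕ 2 ⊕ 10 ⊕ 11 ⊕ 1 ⊕ 12 = 0.
The nim-sum is already 0, so every move leaves a nonzero nim-sum — there are no winning moves.

0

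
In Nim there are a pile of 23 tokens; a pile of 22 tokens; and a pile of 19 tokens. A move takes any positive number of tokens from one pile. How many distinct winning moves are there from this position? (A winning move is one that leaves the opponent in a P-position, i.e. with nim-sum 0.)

3

Write each in binary and XOR column by column:
  10111  (23)
  10110  (22)
  10011  (19)
  -----
  10010  (18)
The overall nim-sum is X = 18. A pile of size p has a winning move iff p XOR X < p (reduce it to p XOR X).
  23: 23 XOR 18 = 5 < 23 — winning move (to 5).
  22: 22 XOR 18 = 4 < 22 — winning move (to 4).
  19: 19 XOR 18 = 1 < 19 — winning move (to 1).
That gives 3 winning moves.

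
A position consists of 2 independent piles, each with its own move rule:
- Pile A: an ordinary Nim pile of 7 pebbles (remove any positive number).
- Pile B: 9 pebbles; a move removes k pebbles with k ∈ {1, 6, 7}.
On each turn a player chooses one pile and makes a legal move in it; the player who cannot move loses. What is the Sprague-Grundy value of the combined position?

4

Pile A is a plain Nim pile of size 7, so its Grundy value is 7.
Build the Grundy sequence for pile B with g(k) = mex{g(k−s) : s ∈ {1, 6, 7}, s ≤ k}:
k:     0  1  2  3  4  5  6  7  8  9
g(k):  0  1  0  1  0  1  2  3  2  3
So g(9) = 3.
The value of a disjunctive sum is the nim-sum of the parts.
Combined value = 7 XOR 3 = 4.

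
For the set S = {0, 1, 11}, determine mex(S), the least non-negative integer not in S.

2

The values 0, 1 are all present; 2 is the first non-negative integer missing from the set.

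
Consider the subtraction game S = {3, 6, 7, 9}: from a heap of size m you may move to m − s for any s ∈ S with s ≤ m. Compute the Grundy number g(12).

0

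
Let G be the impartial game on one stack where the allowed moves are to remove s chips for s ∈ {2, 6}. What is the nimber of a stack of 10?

Compute g(0), g(1), … for moves {2, 6}:
k:     0  1  2  3  4  5  6  7  8  9 10
g(k):  0  0  1  1  0  0  1  1  0  0  1
So g(10) = 1.

1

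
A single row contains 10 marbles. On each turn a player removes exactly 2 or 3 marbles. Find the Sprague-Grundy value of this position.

Compute g(0), g(1), … for moves {2, 3}:
k:     0  1  2  3  4  5  6  7  8  9 10
g(k):  0  0  1  1  2  0  0  1  1  2  0
So g(10) = 0.

0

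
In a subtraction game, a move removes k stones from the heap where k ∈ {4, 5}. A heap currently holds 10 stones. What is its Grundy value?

Compute g(0), g(1), … for moves {4, 5}:
k:     0  1  2  3  4  5  6  7  8  9 10
g(k):  0  0  0  0  1  1  1  1  2  0  0
So g(10) = 0.

0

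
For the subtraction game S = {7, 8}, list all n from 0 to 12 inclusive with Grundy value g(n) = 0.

0, 1, 2, 3, 4, 5, 6

Compute g(0), g(1), … for moves {7, 8}:
k:     0  1  2  3  4  5  6  7  8  9 10 11 12
g(k):  0  0  0  0  0  0  0  1  1  1  1  1  1
The P-positions (g = 0) in 0..12 are 0, 1, 2, 3, 4, 5, 6.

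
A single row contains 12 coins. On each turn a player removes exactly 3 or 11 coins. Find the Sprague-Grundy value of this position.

Build the Grundy sequence with g(k) = mex{g(k−s) : s ∈ {3, 11}, s ≤ k}:
k:     0  1  2  3  4  5  6  7  8  9 10 11 12
g(k):  0  0  0  1  1  1  0  0  0  1  1  1  2
So g(12) = 2.

2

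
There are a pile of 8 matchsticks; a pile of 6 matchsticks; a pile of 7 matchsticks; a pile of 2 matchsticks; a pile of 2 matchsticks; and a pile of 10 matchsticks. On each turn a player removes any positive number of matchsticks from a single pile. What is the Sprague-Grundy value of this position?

Compute the nim-sum pairwise:
8 XOR 6 = 14
14 XOR 7 = 9
9 XOR 2 = 11
11 XOR 2 = 9
9 XOR 10 = 3

3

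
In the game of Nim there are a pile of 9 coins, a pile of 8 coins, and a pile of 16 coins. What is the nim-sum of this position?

17

Bitwise XOR of the heap sizes:
  01001  (9)
  01000  (8)
  10000  (16)
  -----
  10001  (17)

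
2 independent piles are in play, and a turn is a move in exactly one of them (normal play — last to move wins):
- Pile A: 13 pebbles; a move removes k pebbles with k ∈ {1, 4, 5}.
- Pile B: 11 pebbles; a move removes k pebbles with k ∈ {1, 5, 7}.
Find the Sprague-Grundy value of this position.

Grundy values for pile A (subtraction set {1, 4, 5}):
k:     0  1  2  3  4  5  6  7  8  9 10 11 12 13
g(k):  0  1  0  1  2  3  2  3  0  1  0  1  2  3
So g(13) = 3.
Grundy values for pile B (subtraction set {1, 5, 7}):
g(0) = mex{} = 0
g(1) = mex{0} = 1
g(2) = mex{1} = 0
g(3) = mex{0} = 1
g(4) = mex{1} = 0
g(5) = mex{0} = 1
g(6) = mex{1} = 0
g(7) = mex{0} = 1
g(8) = mex{1} = 0
g(9) = mex{0} = 1
g(10) = mex{1} = 0
g(11) = mex{0} = 1
So g(11) = 1.
The value of a disjunctive sum is the nim-sum of the parts.
Combined value = 3 ⊕ 1 = 2.

2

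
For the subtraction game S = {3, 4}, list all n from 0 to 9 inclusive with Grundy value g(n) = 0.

Compute g(0), g(1), … for moves {3, 4}:
g(0) = mex{} = 0
g(1) = mex{} = 0
g(2) = mex{} = 0
g(3) = mex{0} = 1
g(4) = mex{0} = 1
g(5) = mex{0} = 1
g(6) = mex{0,1} = 2
g(7) = mex{1} = 0
g(8) = mex{1} = 0
g(9) = mex{1,2} = 0
The P-positions (g = 0) in 0..9 are 0, 1, 2, 7, 8, 9.

0, 1, 2, 7, 8, 9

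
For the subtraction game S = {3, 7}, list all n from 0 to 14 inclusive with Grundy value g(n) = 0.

Compute g(0), g(1), … for moves {3, 7}:
g(0) = mex{} = 0
g(1) = mex{} = 0
g(2) = mex{} = 0
g(3) = mex{0} = 1
g(4) = mex{0} = 1
g(5) = mex{0} = 1
g(6) = mex{1} = 0
g(7) = mex{0,1} = 2
g(8) = mex{0,1} = 2
g(9) = mex{0} = 1
g(10) = mex{1,2} = 0
g(11) = mex{1,2} = 0
g(12) = mex{1} = 0
g(13) = mex{0} = 1
g(14) = mex{0,2} = 1
The P-positions (g = 0) in 0..14 are 0, 1, 2, 6, 10, 11, 12.

0, 1, 2, 6, 10, 11, 12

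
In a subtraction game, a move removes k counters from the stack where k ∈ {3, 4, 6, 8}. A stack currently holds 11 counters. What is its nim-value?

Compute g(0), g(1), … for moves {3, 4, 6, 8}:
g(0) = mex{} = 0
g(1) = mex{} = 0
g(2) = mex{} = 0
g(3) = mex{0} = 1
g(4) = mex{0} = 1
g(5) = mex{0} = 1
g(6) = mex{0,1} = 2
g(7) = mex{0,1} = 2
g(8) = mex{0,1} = 2
g(9) = mex{0,1,2} = 3
g(10) = mex{0,1,2} = 3
g(11) = mex{1,2} = 0
So g(11) = 0.

0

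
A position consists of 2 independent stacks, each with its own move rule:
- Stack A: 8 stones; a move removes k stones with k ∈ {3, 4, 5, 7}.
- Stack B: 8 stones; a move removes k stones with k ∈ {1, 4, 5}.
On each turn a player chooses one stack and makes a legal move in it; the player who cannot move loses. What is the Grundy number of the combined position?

2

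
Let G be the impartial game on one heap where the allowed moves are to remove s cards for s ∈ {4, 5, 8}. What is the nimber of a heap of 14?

Compute g(0), g(1), … for moves {4, 5, 8}:
k:     0  1  2  3  4  5  6  7  8  9 10 11 12 13 14
g(k):  0  0  0  0  1  1  1  1  2  2  2  2  0  0  0
So g(14) = 0.

0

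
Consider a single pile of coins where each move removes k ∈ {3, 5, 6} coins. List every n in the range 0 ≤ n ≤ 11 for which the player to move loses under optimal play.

0, 1, 2, 9, 10, 11

Grundy values for subtraction set {3, 5, 6}:
k:     0  1  2  3  4  5  6  7  8  9 10 11
g(k):  0  0  0  1  1  1  2  2  2  0  0  0
The P-positions (g = 0) in 0..11 are 0, 1, 2, 9, 10, 11.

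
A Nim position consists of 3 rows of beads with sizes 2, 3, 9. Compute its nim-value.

8

Nim-sum: 2 XOR 3 XOR 9 = 8.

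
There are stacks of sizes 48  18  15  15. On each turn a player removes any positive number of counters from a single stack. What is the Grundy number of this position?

Nim-sum: 48 ^ 18 ^ 15 ^ 15 = 34.

34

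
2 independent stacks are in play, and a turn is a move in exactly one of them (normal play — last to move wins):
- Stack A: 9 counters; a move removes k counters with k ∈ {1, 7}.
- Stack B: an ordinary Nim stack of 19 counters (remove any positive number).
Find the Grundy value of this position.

Build the Grundy sequence for stack A with g(k) = mex{g(k−s) : s ∈ {1, 7}, s ≤ k}:
k:     0  1  2  3  4  5  6  7  8  9
g(k):  0  1  0  1  0  1  0  1  0  1
So g(9) = 1.
Stack B is a plain Nim stack of size 19, so its Grundy value is 19.
The value of a disjunctive sum is the nim-sum of the parts.
Combined value = 1 ⊕ 19 = 18.

18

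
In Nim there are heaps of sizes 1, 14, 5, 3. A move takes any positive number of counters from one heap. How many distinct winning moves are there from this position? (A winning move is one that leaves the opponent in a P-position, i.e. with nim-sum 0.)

Compute the nim-sum pairwise:
1 XOR 14 = 15
15 XOR 5 = 10
10 XOR 3 = 9
The overall nim-sum is X = 9. A heap of size p has a winning move iff p XOR X < p (reduce it to p XOR X).
  1: 1 XOR 9 = 8 ≥ 1 — no move.
  14: 14 XOR 9 = 7 < 14 — winning move (to 7).
  5: 5 XOR 9 = 12 ≥ 5 — no move.
  3: 3 XOR 9 = 10 ≥ 3 — no move.
That gives 1 winning move.

1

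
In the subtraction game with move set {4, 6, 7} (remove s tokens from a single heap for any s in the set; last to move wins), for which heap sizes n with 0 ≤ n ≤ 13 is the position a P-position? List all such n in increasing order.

Compute g(0), g(1), … for moves {4, 6, 7}:
k:     0  1  2  3  4  5  6  7  8  9 10 11 12 13
g(k):  0  0  0  0  1  1  1  1  2  2  2  0  0  0
The P-positions (g = 0) in 0..13 are 0, 1, 2, 3, 11, 12, 13.

0, 1, 2, 3, 11, 12, 13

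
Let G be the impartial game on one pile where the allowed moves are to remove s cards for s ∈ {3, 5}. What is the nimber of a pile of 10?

Build the Grundy sequence with g(k) = mex{g(k−s) : s ∈ {3, 5}, s ≤ k}:
g(0) = mex{} = 0
g(1) = mex{} = 0
g(2) = mex{} = 0
g(3) = mex{0} = 1
g(4) = mex{0} = 1
g(5) = mex{0} = 1
g(6) = mex{0,1} = 2
g(7) = mex{0,1} = 2
g(8) = mex{1} = 0
g(9) = mex{1,2} = 0
g(10) = mex{1,2} = 0
So g(10) = 0.

0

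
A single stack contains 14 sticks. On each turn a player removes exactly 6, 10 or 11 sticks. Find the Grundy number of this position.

2

Build the Grundy sequence with g(k) = mex{g(k−s) : s ∈ {6, 10, 11}, s ≤ k}:
g(0) = mex{} = 0
g(1) = mex{} = 0
g(2) = mex{} = 0
g(3) = mex{} = 0
g(4) = mex{} = 0
g(5) = mex{} = 0
g(6) = mex{0} = 1
g(7) = mex{0} = 1
g(8) = mex{0} = 1
g(9) = mex{0} = 1
g(10) = mex{0} = 1
g(11) = mex{0} = 1
g(12) = mex{0,1} = 2
g(13) = mex{0,1} = 2
g(14) = mex{0,1} = 2
So g(14) = 2.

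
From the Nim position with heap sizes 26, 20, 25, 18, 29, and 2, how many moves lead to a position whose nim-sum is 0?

Compute the nim-sum pairwise:
26 ⊕ 20 = 14
14 ⊕ 25 = 23
23 ⊕ 18 = 5
5 ⊕ 29 = 24
24 ⊕ 2 = 26
The overall nim-sum is X = 26. A heap of size p has a winning move iff p XOR X < p (reduce it to p XOR X).
  26: 26 XOR 26 = 0 < 26 — winning move (to 0).
  20: 20 XOR 26 = 14 < 20 — winning move (to 14).
  25: 25 XOR 26 = 3 < 25 — winning move (to 3).
  18: 18 XOR 26 = 8 < 18 — winning move (to 8).
  29: 29 XOR 26 = 7 < 29 — winning move (to 7).
  2: 2 XOR 26 = 24 ≥ 2 — no move.
That gives 5 winning moves.

5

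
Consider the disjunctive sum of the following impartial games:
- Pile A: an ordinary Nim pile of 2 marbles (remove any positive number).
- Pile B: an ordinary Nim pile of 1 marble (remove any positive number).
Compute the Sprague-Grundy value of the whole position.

3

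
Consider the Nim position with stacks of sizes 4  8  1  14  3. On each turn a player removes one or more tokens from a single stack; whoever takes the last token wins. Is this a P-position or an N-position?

P-position

Nim-sum: 4 ^ 8 ^ 1 ^ 14 ^ 3 = 0.
The nim-sum is 0, so this is a P-position: the player to move is in a losing position under optimal play.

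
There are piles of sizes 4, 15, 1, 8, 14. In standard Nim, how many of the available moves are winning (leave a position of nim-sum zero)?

3

Nim-sum: 4 ^ 15 ^ 1 ^ 8 ^ 14 = 12.
The overall nim-sum is X = 12. A pile of size p has a winning move iff p XOR X < p (reduce it to p XOR X).
  4: 4 XOR 12 = 8 ≥ 4 — no move.
  15: 15 XOR 12 = 3 < 15 — winning move (to 3).
  1: 1 XOR 12 = 13 ≥ 1 — no move.
  8: 8 XOR 12 = 4 < 8 — winning move (to 4).
  14: 14 XOR 12 = 2 < 14 — winning move (to 2).
That gives 3 winning moves.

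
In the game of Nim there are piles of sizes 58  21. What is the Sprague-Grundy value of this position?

Compute the nim-sum pairwise:
58 ^ 21 = 47

47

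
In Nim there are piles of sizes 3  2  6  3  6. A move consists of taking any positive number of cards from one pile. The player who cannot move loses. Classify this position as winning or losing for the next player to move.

Nim-sum: 3 ⊕ 2 ⊕ 6 ⊕ 3 ⊕ 6 = 2.
The nim-sum is 2 ≠ 0, so this is an N-position: the player to move can win.

Winning position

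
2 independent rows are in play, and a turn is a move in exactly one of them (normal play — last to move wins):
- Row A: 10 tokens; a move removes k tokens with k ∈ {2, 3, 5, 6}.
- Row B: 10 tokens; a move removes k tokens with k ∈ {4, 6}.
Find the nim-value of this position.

1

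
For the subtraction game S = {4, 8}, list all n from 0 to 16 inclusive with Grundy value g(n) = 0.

0, 1, 2, 3, 12, 13, 14, 15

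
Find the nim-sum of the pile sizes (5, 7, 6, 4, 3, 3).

0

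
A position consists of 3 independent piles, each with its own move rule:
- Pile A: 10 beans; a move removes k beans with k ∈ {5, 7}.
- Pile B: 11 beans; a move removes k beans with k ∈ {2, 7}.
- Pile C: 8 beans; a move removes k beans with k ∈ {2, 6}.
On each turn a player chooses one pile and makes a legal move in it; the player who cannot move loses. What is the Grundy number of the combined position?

3

Build the Grundy sequence for pile A with g(k) = mex{g(k−s) : s ∈ {5, 7}, s ≤ k}:
k:     0  1  2  3  4  5  6  7  8  9 10
g(k):  0  0  0  0  0  1  1  1  1  1  2
So g(10) = 2.
Grundy values for pile B (subtraction set {2, 7}):
k:     0  1  2  3  4  5  6  7  8  9 10 11
g(k):  0  0  1  1  0  0  1  1  2  0  0  1
So g(11) = 1.
Build the Grundy sequence for pile C with g(k) = mex{g(k−s) : s ∈ {2, 6}, s ≤ k}:
k:     0  1  2  3  4  5  6  7  8
g(k):  0  0  1  1  0  0  1  1  0
So g(8) = 0.
By the Sprague-Grundy theorem, the Grundy value of a sum of independent games is the XOR of the component values.
Combined value = 2 XOR 1 XOR 0 = 3.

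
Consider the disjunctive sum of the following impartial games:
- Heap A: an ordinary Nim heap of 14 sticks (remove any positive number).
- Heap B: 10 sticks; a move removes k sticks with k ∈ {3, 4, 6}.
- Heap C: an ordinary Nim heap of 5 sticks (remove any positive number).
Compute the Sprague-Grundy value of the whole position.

11

Heap A is a plain Nim heap of size 14, so its Grundy value is 14.
Grundy values for heap B (subtraction set {3, 4, 6}):
g(0) = mex{} = 0
g(1) = mex{} = 0
g(2) = mex{} = 0
g(3) = mex{0} = 1
g(4) = mex{0} = 1
g(5) = mex{0} = 1
g(6) = mex{0,1} = 2
g(7) = mex{0,1} = 2
g(8) = mex{0,1} = 2
g(9) = mex{1,2} = 0
g(10) = mex{1,2} = 0
So g(10) = 0.
Heap C is a plain Nim heap of size 5, so its Grundy value is 5.
The value of a disjunctive sum is the nim-sum of the parts.
Combined value = 14 XOR 0 XOR 5 = 11.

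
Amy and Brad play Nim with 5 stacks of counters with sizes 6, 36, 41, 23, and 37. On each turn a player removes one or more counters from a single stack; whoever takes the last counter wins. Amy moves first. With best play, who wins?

Amy wins

Compute the nim-sum pairwise:
6 ⊕ 36 = 34
34 ⊕ 41 = 11
11 ⊕ 23 = 28
28 ⊕ 37 = 57
The nim-sum is 57 ≠ 0, so this is an N-position: the player to move can win; Amy has a winning move.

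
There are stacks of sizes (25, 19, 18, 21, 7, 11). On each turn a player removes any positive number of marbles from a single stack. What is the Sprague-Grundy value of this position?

1

Nim-sum: 25 ⊕ 19 ⊕ 18 ⊕ 21 ⊕ 7 ⊕ 11 = 1.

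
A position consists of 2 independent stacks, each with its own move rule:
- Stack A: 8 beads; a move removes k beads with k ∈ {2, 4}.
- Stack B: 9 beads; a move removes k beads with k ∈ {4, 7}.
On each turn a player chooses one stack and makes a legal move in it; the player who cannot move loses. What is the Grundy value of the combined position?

3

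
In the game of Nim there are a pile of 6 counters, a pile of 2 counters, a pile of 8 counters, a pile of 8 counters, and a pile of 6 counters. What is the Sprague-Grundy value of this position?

2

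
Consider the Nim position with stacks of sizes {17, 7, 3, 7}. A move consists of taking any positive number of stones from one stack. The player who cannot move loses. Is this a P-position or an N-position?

N-position

Bitwise XOR of the heap sizes:
  10001  (17)
  00111  (7)
  00011  (3)
  00111  (7)
  -----
  10010  (18)
The nim-sum is 18 ≠ 0, so this is an N-position: the player to move can win.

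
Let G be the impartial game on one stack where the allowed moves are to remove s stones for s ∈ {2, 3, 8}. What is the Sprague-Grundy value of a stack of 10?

0

Compute g(0), g(1), … for moves {2, 3, 8}:
k:     0  1  2  3  4  5  6  7  8  9 10
g(k):  0  0  1  1  2  0  0  1  1  2  0
So g(10) = 0.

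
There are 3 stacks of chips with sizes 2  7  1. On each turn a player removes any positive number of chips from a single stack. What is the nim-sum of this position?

Bitwise XOR of the heap sizes:
  010  (2)
  111  (7)
  001  (1)
  ---
  100  (4)

4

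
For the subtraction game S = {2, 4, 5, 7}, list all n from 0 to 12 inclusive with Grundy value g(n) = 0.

0, 1, 9, 10

Compute g(0), g(1), … for moves {2, 4, 5, 7}:
k:     0  1  2  3  4  5  6  7  8  9 10 11 12
g(k):  0  0  1  1  2  2  3  3  4  0  0  1  1
The P-positions (g = 0) in 0..12 are 0, 1, 9, 10.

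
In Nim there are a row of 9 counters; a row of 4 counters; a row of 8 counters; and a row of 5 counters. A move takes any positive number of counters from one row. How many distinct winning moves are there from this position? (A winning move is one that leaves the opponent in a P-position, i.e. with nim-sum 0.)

Bitwise XOR of the heap sizes:
  1001  (9)
  0100  (4)
  1000  (8)
  0101  (5)
  ----
  0000  (0)
The nim-sum is already 0, so every move leaves a nonzero nim-sum — there are no winning moves.

0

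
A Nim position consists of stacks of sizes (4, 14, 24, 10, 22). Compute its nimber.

Nim-sum: 4 ⊕ 14 ⊕ 24 ⊕ 10 ⊕ 22 = 14.

14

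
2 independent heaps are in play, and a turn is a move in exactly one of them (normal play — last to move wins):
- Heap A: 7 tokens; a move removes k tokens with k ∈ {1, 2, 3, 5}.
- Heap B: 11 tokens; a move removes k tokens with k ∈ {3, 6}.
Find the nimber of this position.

Build the Grundy sequence for heap A with g(k) = mex{g(k−s) : s ∈ {1, 2, 3, 5}, s ≤ k}:
k:     0  1  2  3  4  5  6  7
g(k):  0  1  2  3  0  1  2  3
So g(7) = 3.
Build the Grundy sequence for heap B with g(k) = mex{g(k−s) : s ∈ {3, 6}, s ≤ k}:
g(0) = mex{} = 0
g(1) = mex{} = 0
g(2) = mex{} = 0
g(3) = mex{0} = 1
g(4) = mex{0} = 1
g(5) = mex{0} = 1
g(6) = mex{0,1} = 2
g(7) = mex{0,1} = 2
g(8) = mex{0,1} = 2
g(9) = mex{1,2} = 0
g(10) = mex{1,2} = 0
g(11) = mex{1,2} = 0
So g(11) = 0.
By the Sprague-Grundy theorem, the Grundy value of a sum of independent games is the XOR of the component values.
Combined value = 3 XOR 0 = 3.

3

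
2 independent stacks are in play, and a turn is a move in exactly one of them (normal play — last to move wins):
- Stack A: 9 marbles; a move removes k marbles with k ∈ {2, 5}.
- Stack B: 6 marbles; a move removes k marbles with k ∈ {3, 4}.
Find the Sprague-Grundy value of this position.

3

For stack A, compute g(0), g(1), … with moves {2, 5}:
g(0) = mex{} = 0
g(1) = mex{} = 0
g(2) = mex{0} = 1
g(3) = mex{0} = 1
g(4) = mex{1} = 0
g(5) = mex{0,1} = 2
g(6) = mex{0} = 1
g(7) = mex{1,2} = 0
g(8) = mex{1} = 0
g(9) = mex{0} = 1
So g(9) = 1.
For stack B, compute g(0), g(1), … with moves {3, 4}:
k:     0  1  2  3  4  5  6
g(k):  0  0  0  1  1  1  2
So g(6) = 2.
The value of a disjunctive sum is the nim-sum of the parts.
Combined value = 1 XOR 2 = 3.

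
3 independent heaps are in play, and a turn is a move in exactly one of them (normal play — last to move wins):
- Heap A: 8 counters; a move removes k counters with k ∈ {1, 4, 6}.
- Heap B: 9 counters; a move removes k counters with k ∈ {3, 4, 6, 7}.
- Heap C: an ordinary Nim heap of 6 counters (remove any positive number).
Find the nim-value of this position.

4

Grundy values for heap A (subtraction set {1, 4, 6}):
k:     0  1  2  3  4  5  6  7  8
g(k):  0  1  0  1  2  0  1  0  1
So g(8) = 1.
Build the Grundy sequence for heap B with g(k) = mex{g(k−s) : s ∈ {3, 4, 6, 7}, s ≤ k}:
g(0) = mex{} = 0
g(1) = mex{} = 0
g(2) = mex{} = 0
g(3) = mex{0} = 1
g(4) = mex{0} = 1
g(5) = mex{0} = 1
g(6) = mex{0,1} = 2
g(7) = mex{0,1} = 2
g(8) = mex{0,1} = 2
g(9) = mex{0,1,2} = 3
So g(9) = 3.
Heap C is a plain Nim heap of size 6, so its Grundy value is 6.
The value of a disjunctive sum is the nim-sum of the parts.
Combined value = 1 ⊕ 3 ⊕ 6 = 4.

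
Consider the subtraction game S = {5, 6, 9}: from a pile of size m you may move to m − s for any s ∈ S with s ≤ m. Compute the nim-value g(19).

1

Compute g(0), g(1), … for moves {5, 6, 9}:
k:     0  1  2  3  4  5  6  7  8  9 10 11 12 13 14 15 16 17 18 19
g(k):  0  0  0  0  0  1  1  1  1  1  2  2  2  2  0  0  0  0  0  1
So g(19) = 1.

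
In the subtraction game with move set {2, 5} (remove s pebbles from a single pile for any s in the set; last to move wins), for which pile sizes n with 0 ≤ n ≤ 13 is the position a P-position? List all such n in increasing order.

Compute g(0), g(1), … for moves {2, 5}:
k:     0  1  2  3  4  5  6  7  8  9 10 11 12 13
g(k):  0  0  1  1  0  2  1  0  0  1  1  0  2  1
The P-positions (g = 0) in 0..13 are 0, 1, 4, 7, 8, 11.

0, 1, 4, 7, 8, 11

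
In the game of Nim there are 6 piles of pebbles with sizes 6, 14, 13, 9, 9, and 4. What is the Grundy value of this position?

1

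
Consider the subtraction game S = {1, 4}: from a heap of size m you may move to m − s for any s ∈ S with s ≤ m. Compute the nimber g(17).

0

Build the Grundy sequence with g(k) = mex{g(k−s) : s ∈ {1, 4}, s ≤ k}:
k:     0  1  2  3  4  5  6  7  8  9 10 11 12 13 14 15 16 17
g(k):  0  1  0  1  2  0  1  0  1  2  0  1  0  1  2  0  1  0
So g(17) = 0.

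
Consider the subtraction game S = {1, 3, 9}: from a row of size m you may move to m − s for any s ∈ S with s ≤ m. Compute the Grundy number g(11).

1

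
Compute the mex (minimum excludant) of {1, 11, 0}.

2

The values 0, 1 are all present; 2 is the first non-negative integer missing from the set.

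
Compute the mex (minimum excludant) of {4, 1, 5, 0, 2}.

3

The values 0, 1, 2 are all present; 3 is the first non-negative integer missing from the set.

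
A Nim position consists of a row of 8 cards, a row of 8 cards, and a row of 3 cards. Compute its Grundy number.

In binary:
  1000  (8)
  1000  (8)
  0011  (3)
  ----
  0011  (3)

3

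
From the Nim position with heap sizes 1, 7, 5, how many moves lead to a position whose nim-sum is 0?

Write each in binary and XOR column by column:
  001  (1)
  111  (7)
  101  (5)
  ---
  011  (3)
The overall nim-sum is X = 3. A heap of size p has a winning move iff p XOR X < p (reduce it to p XOR X).
  1: 1 XOR 3 = 2 ≥ 1 — no move.
  7: 7 XOR 3 = 4 < 7 — winning move (to 4).
  5: 5 XOR 3 = 6 ≥ 5 — no move.
That gives 1 winning move.

1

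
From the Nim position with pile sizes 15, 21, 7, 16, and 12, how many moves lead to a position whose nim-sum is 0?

Compute the nim-sum pairwise:
15 ⊕ 21 = 26
26 ⊕ 7 = 29
29 ⊕ 16 = 13
13 ⊕ 12 = 1
The overall nim-sum is X = 1. A pile of size p has a winning move iff p XOR X < p (reduce it to p XOR X).
  15: 15 XOR 1 = 14 < 15 — winning move (to 14).
  21: 21 XOR 1 = 20 < 21 — winning move (to 20).
  7: 7 XOR 1 = 6 < 7 — winning move (to 6).
  16: 16 XOR 1 = 17 ≥ 16 — no move.
  12: 12 XOR 1 = 13 ≥ 12 — no move.
That gives 3 winning moves.

3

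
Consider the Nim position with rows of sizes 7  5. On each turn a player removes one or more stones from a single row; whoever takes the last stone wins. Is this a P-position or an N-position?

N-position

Compute the nim-sum pairwise:
7 XOR 5 = 2
The nim-sum is 2 ≠ 0, so this is an N-position: the player to move can win.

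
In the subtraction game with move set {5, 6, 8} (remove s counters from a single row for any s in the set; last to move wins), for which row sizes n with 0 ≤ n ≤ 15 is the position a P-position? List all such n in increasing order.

Compute g(0), g(1), … for moves {5, 6, 8}:
k:     0  1  2  3  4  5  6  7  8  9 10 11 12 13 14 15
g(k):  0  0  0  0  0  1  1  1  1  1  2  2  2  0  0  0
The P-positions (g = 0) in 0..15 are 0, 1, 2, 3, 4, 13, 14, 15.

0, 1, 2, 3, 4, 13, 14, 15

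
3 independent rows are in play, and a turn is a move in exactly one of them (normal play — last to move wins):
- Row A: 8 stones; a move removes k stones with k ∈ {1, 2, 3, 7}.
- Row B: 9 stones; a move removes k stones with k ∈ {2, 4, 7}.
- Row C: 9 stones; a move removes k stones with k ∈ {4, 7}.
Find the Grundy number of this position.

2

Build the Grundy sequence for row A with g(k) = mex{g(k−s) : s ∈ {1, 2, 3, 7}, s ≤ k}:
g(0) = mex{} = 0
g(1) = mex{0} = 1
g(2) = mex{0,1} = 2
g(3) = mex{0,1,2} = 3
g(4) = mex{1,2,3} = 0
g(5) = mex{0,2,3} = 1
g(6) = mex{0,1,3} = 2
g(7) = mex{0,1,2} = 3
g(8) = mex{1,2,3} = 0
So g(8) = 0.
For row B, compute g(0), g(1), … with moves {2, 4, 7}:
k:     0  1  2  3  4  5  6  7  8  9
g(k):  0  0  1  1  2  2  0  3  1  0
So g(9) = 0.
Grundy values for row C (subtraction set {4, 7}):
k:     0  1  2  3  4  5  6  7  8  9
g(k):  0  0  0  0  1  1  1  1  2  2
So g(9) = 2.
By the Sprague-Grundy theorem, the Grundy value of a sum of independent games is the XOR of the component values.
Combined value = 0 XOR 0 XOR 2 = 2.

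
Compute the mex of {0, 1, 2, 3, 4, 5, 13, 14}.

6

The values 0, 1, 2, 3, 4, 5 are all present; 6 is the first non-negative integer missing from the set.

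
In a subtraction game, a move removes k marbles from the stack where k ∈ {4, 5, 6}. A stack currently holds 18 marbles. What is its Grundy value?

Build the Grundy sequence with g(k) = mex{g(k−s) : s ∈ {4, 5, 6}, s ≤ k}:
k:     0  1  2  3  4  5  6  7  8  9 10 11 12 13 14 15 16 17 18
g(k):  0  0  0  0  1  1  1  1  2  2  0  0  0  0  1  1  1  1  2
So g(18) = 2.

2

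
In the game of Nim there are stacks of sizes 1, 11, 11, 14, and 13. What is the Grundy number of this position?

Compute the nim-sum pairwise:
1 ⊕ 11 = 10
10 ⊕ 11 = 1
1 ⊕ 14 = 15
15 ⊕ 13 = 2

2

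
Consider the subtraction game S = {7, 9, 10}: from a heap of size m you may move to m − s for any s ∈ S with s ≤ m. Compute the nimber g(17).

Build the Grundy sequence with g(k) = mex{g(k−s) : s ∈ {7, 9, 10}, s ≤ k}:
k:     0  1  2  3  4  5  6  7  8  9 10 11 12 13 14 15 16 17
g(k):  0  0  0  0  0  0  0  1  1  1  1  1  1  1  2  2  2  0
So g(17) = 0.

0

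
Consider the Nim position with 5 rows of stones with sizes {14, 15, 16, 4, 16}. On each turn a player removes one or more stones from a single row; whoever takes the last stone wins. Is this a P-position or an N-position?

N-position

Nim-sum: 14 ^ 15 ^ 16 ^ 4 ^ 16 = 5.
The nim-sum is 5 ≠ 0, so this is an N-position: the player to move can win.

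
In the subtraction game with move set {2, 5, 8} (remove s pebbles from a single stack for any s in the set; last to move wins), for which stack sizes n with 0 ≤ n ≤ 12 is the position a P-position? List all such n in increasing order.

Compute g(0), g(1), … for moves {2, 5, 8}:
g(0) = mex{} = 0
g(1) = mex{} = 0
g(2) = mex{0} = 1
g(3) = mex{0} = 1
g(4) = mex{1} = 0
g(5) = mex{0,1} = 2
g(6) = mex{0} = 1
g(7) = mex{1,2} = 0
g(8) = mex{0,1} = 2
g(9) = mex{0} = 1
g(10) = mex{1,2} = 0
g(11) = mex{1} = 0
g(12) = mex{0} = 1
The P-positions (g = 0) in 0..12 are 0, 1, 4, 7, 10, 11.

0, 1, 4, 7, 10, 11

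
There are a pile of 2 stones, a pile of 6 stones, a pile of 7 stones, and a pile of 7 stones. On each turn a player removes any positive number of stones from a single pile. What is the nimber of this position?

4

In binary:
  010  (2)
  110  (6)
  111  (7)
  111  (7)
  ---
  100  (4)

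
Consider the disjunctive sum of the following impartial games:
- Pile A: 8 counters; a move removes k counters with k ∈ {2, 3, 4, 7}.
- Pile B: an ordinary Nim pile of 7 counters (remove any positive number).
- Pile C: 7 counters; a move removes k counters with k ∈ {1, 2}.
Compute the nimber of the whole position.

For pile A, compute g(0), g(1), … with moves {2, 3, 4, 7}:
k:     0  1  2  3  4  5  6  7  8
g(k):  0  0  1  1  2  2  0  3  1
So g(8) = 1.
Pile B is a plain Nim pile of size 7, so its Grundy value is 7.
For pile C, compute g(0), g(1), … with moves {1, 2}:
g(0) = mex{} = 0
g(1) = mex{0} = 1
g(2) = mex{0,1} = 2
g(3) = mex{1,2} = 0
g(4) = mex{0,2} = 1
g(5) = mex{0,1} = 2
g(6) = mex{1,2} = 0
g(7) = mex{0,2} = 1
So g(7) = 1.
The value of a disjunctive sum is the nim-sum of the parts.
Combined value = 1 ⊕ 7 ⊕ 1 = 7.

7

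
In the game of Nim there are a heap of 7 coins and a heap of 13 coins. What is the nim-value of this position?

Compute the nim-sum pairwise:
7 ⊕ 13 = 10

10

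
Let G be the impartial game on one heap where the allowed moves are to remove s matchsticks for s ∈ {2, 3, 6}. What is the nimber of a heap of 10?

Grundy values for subtraction set {2, 3, 6}:
k:     0  1  2  3  4  5  6  7  8  9 10
g(k):  0  0  1  1  2  0  3  1  2  0  0
So g(10) = 0.

0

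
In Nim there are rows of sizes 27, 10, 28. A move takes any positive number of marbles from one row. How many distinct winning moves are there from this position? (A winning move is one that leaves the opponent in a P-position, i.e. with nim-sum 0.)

3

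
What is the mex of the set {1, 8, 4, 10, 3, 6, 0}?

2

The values 0, 1 are all present; 2 is the first non-negative integer missing from the set.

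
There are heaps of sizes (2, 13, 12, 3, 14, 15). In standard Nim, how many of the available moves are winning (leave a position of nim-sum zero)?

3

Compute the nim-sum pairwise:
2 ^ 13 = 15
15 ^ 12 = 3
3 ^ 3 = 0
0 ^ 14 = 14
14 ^ 15 = 1
The overall nim-sum is X = 1. A heap of size p has a winning move iff p XOR X < p (reduce it to p XOR X).
  2: 2 XOR 1 = 3 ≥ 2 — no move.
  13: 13 XOR 1 = 12 < 13 — winning move (to 12).
  12: 12 XOR 1 = 13 ≥ 12 — no move.
  3: 3 XOR 1 = 2 < 3 — winning move (to 2).
  14: 14 XOR 1 = 15 ≥ 14 — no move.
  15: 15 XOR 1 = 14 < 15 — winning move (to 14).
That gives 3 winning moves.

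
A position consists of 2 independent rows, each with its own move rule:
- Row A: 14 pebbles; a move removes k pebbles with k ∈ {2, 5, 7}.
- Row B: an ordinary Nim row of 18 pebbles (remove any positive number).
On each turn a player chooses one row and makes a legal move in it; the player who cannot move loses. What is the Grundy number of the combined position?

For row A, compute g(0), g(1), … with moves {2, 5, 7}:
k:     0  1  2  3  4  5  6  7  8  9 10 11 12 13 14
g(k):  0  0  1  1  0  2  1  3  2  2  0  3  1  0  0
So g(14) = 0.
Row B is a plain Nim row of size 18, so its Grundy value is 18.
The value of a disjunctive sum is the nim-sum of the parts.
Combined value = 0 ⊕ 18 = 18.

18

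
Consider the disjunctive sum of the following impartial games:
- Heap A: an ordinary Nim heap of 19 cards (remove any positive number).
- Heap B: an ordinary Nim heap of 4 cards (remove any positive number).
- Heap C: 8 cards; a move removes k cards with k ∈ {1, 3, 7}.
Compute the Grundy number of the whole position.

23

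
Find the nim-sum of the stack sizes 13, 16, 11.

22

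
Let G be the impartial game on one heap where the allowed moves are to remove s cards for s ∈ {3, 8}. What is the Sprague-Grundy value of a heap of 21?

1

Compute g(0), g(1), … for moves {3, 8}:
k:     0  1  2  3  4  5  6  7  8  9 10 11 12 13 14 15 16 17 18 19 20 21
g(k):  0  0  0  1  1  1  0  0  2  1  1  0  0  0  1  1  1  0  0  2  1  1
So g(21) = 1.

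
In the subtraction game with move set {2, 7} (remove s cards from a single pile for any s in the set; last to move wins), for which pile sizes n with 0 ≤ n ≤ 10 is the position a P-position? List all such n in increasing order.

0, 1, 4, 5, 9, 10

Compute g(0), g(1), … for moves {2, 7}:
g(0) = mex{} = 0
g(1) = mex{} = 0
g(2) = mex{0} = 1
g(3) = mex{0} = 1
g(4) = mex{1} = 0
g(5) = mex{1} = 0
g(6) = mex{0} = 1
g(7) = mex{0} = 1
g(8) = mex{0,1} = 2
g(9) = mex{1} = 0
g(10) = mex{1,2} = 0
The P-positions (g = 0) in 0..10 are 0, 1, 4, 5, 9, 10.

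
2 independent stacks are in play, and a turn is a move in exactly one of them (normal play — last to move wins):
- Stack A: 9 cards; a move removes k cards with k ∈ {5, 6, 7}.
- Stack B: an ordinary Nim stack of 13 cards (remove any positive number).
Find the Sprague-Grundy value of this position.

Grundy values for stack A (subtraction set {5, 6, 7}):
g(0) = mex{} = 0
g(1) = mex{} = 0
g(2) = mex{} = 0
g(3) = mex{} = 0
g(4) = mex{} = 0
g(5) = mex{0} = 1
g(6) = mex{0} = 1
g(7) = mex{0} = 1
g(8) = mex{0} = 1
g(9) = mex{0} = 1
So g(9) = 1.
Stack B is a plain Nim stack of size 13, so its Grundy value is 13.
By the Sprague-Grundy theorem, the Grundy value of a sum of independent games is the XOR of the component values.
Combined value = 1 XOR 13 = 12.

12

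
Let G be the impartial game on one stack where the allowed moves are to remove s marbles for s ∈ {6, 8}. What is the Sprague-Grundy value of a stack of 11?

Compute g(0), g(1), … for moves {6, 8}:
k:     0  1  2  3  4  5  6  7  8  9 10 11
g(k):  0  0  0  0  0  0  1  1  1  1  1  1
So g(11) = 1.

1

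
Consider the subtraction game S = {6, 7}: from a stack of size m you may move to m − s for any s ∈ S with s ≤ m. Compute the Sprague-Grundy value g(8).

Grundy values for subtraction set {6, 7}:
k:     0  1  2  3  4  5  6  7  8
g(k):  0  0  0  0  0  0  1  1  1
So g(8) = 1.

1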